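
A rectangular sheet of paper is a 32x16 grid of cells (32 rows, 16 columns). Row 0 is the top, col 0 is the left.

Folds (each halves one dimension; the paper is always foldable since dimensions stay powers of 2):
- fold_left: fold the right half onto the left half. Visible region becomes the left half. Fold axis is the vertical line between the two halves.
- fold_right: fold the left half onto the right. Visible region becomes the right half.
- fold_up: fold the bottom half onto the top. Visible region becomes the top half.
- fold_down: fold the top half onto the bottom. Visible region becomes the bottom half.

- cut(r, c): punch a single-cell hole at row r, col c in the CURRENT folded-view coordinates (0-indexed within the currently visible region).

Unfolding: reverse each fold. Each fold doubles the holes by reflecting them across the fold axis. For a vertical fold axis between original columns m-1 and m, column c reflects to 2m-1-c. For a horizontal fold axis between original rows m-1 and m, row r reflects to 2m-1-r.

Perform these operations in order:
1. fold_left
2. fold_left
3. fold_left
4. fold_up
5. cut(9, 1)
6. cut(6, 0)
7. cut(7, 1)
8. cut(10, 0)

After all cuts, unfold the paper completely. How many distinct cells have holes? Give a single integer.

Op 1 fold_left: fold axis v@8; visible region now rows[0,32) x cols[0,8) = 32x8
Op 2 fold_left: fold axis v@4; visible region now rows[0,32) x cols[0,4) = 32x4
Op 3 fold_left: fold axis v@2; visible region now rows[0,32) x cols[0,2) = 32x2
Op 4 fold_up: fold axis h@16; visible region now rows[0,16) x cols[0,2) = 16x2
Op 5 cut(9, 1): punch at orig (9,1); cuts so far [(9, 1)]; region rows[0,16) x cols[0,2) = 16x2
Op 6 cut(6, 0): punch at orig (6,0); cuts so far [(6, 0), (9, 1)]; region rows[0,16) x cols[0,2) = 16x2
Op 7 cut(7, 1): punch at orig (7,1); cuts so far [(6, 0), (7, 1), (9, 1)]; region rows[0,16) x cols[0,2) = 16x2
Op 8 cut(10, 0): punch at orig (10,0); cuts so far [(6, 0), (7, 1), (9, 1), (10, 0)]; region rows[0,16) x cols[0,2) = 16x2
Unfold 1 (reflect across h@16): 8 holes -> [(6, 0), (7, 1), (9, 1), (10, 0), (21, 0), (22, 1), (24, 1), (25, 0)]
Unfold 2 (reflect across v@2): 16 holes -> [(6, 0), (6, 3), (7, 1), (7, 2), (9, 1), (9, 2), (10, 0), (10, 3), (21, 0), (21, 3), (22, 1), (22, 2), (24, 1), (24, 2), (25, 0), (25, 3)]
Unfold 3 (reflect across v@4): 32 holes -> [(6, 0), (6, 3), (6, 4), (6, 7), (7, 1), (7, 2), (7, 5), (7, 6), (9, 1), (9, 2), (9, 5), (9, 6), (10, 0), (10, 3), (10, 4), (10, 7), (21, 0), (21, 3), (21, 4), (21, 7), (22, 1), (22, 2), (22, 5), (22, 6), (24, 1), (24, 2), (24, 5), (24, 6), (25, 0), (25, 3), (25, 4), (25, 7)]
Unfold 4 (reflect across v@8): 64 holes -> [(6, 0), (6, 3), (6, 4), (6, 7), (6, 8), (6, 11), (6, 12), (6, 15), (7, 1), (7, 2), (7, 5), (7, 6), (7, 9), (7, 10), (7, 13), (7, 14), (9, 1), (9, 2), (9, 5), (9, 6), (9, 9), (9, 10), (9, 13), (9, 14), (10, 0), (10, 3), (10, 4), (10, 7), (10, 8), (10, 11), (10, 12), (10, 15), (21, 0), (21, 3), (21, 4), (21, 7), (21, 8), (21, 11), (21, 12), (21, 15), (22, 1), (22, 2), (22, 5), (22, 6), (22, 9), (22, 10), (22, 13), (22, 14), (24, 1), (24, 2), (24, 5), (24, 6), (24, 9), (24, 10), (24, 13), (24, 14), (25, 0), (25, 3), (25, 4), (25, 7), (25, 8), (25, 11), (25, 12), (25, 15)]

Answer: 64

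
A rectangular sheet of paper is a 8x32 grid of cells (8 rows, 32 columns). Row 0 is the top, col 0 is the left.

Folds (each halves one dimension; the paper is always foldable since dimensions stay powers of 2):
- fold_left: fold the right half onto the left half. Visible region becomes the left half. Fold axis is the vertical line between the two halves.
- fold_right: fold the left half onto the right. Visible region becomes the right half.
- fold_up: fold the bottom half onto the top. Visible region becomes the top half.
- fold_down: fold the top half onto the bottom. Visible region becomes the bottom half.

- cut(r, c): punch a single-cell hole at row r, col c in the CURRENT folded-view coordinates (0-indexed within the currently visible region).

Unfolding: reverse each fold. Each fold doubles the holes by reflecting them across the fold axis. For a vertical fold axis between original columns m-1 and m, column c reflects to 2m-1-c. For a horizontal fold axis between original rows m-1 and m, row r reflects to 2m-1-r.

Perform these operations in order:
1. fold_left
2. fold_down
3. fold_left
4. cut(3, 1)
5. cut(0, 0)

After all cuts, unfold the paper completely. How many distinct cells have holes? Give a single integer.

Answer: 16

Derivation:
Op 1 fold_left: fold axis v@16; visible region now rows[0,8) x cols[0,16) = 8x16
Op 2 fold_down: fold axis h@4; visible region now rows[4,8) x cols[0,16) = 4x16
Op 3 fold_left: fold axis v@8; visible region now rows[4,8) x cols[0,8) = 4x8
Op 4 cut(3, 1): punch at orig (7,1); cuts so far [(7, 1)]; region rows[4,8) x cols[0,8) = 4x8
Op 5 cut(0, 0): punch at orig (4,0); cuts so far [(4, 0), (7, 1)]; region rows[4,8) x cols[0,8) = 4x8
Unfold 1 (reflect across v@8): 4 holes -> [(4, 0), (4, 15), (7, 1), (7, 14)]
Unfold 2 (reflect across h@4): 8 holes -> [(0, 1), (0, 14), (3, 0), (3, 15), (4, 0), (4, 15), (7, 1), (7, 14)]
Unfold 3 (reflect across v@16): 16 holes -> [(0, 1), (0, 14), (0, 17), (0, 30), (3, 0), (3, 15), (3, 16), (3, 31), (4, 0), (4, 15), (4, 16), (4, 31), (7, 1), (7, 14), (7, 17), (7, 30)]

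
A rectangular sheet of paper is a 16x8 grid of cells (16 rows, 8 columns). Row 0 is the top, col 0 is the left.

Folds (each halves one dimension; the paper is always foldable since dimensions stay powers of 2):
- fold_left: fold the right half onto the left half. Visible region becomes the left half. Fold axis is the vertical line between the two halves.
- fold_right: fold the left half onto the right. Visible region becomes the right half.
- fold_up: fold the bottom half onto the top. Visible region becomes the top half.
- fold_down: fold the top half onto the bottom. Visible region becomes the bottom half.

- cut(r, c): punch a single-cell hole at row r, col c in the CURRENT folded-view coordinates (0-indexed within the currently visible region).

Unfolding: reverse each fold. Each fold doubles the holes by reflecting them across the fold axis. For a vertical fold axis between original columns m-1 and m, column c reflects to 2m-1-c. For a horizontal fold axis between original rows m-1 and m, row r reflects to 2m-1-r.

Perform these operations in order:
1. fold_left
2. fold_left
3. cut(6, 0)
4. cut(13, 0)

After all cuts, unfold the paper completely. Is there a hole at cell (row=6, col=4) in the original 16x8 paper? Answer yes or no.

Answer: yes

Derivation:
Op 1 fold_left: fold axis v@4; visible region now rows[0,16) x cols[0,4) = 16x4
Op 2 fold_left: fold axis v@2; visible region now rows[0,16) x cols[0,2) = 16x2
Op 3 cut(6, 0): punch at orig (6,0); cuts so far [(6, 0)]; region rows[0,16) x cols[0,2) = 16x2
Op 4 cut(13, 0): punch at orig (13,0); cuts so far [(6, 0), (13, 0)]; region rows[0,16) x cols[0,2) = 16x2
Unfold 1 (reflect across v@2): 4 holes -> [(6, 0), (6, 3), (13, 0), (13, 3)]
Unfold 2 (reflect across v@4): 8 holes -> [(6, 0), (6, 3), (6, 4), (6, 7), (13, 0), (13, 3), (13, 4), (13, 7)]
Holes: [(6, 0), (6, 3), (6, 4), (6, 7), (13, 0), (13, 3), (13, 4), (13, 7)]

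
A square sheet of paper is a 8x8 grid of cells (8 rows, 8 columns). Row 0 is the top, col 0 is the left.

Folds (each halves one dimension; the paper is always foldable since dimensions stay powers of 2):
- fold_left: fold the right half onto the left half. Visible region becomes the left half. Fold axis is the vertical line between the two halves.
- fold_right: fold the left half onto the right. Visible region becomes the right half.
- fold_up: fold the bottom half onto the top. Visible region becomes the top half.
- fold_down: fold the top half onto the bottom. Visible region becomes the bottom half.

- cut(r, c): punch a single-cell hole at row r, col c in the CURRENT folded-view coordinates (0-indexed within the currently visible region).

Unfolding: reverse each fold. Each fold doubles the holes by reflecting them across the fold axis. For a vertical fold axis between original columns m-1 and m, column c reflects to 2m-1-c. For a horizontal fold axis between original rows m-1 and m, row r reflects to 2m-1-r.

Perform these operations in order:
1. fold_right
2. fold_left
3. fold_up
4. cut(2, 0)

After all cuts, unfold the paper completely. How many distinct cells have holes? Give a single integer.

Op 1 fold_right: fold axis v@4; visible region now rows[0,8) x cols[4,8) = 8x4
Op 2 fold_left: fold axis v@6; visible region now rows[0,8) x cols[4,6) = 8x2
Op 3 fold_up: fold axis h@4; visible region now rows[0,4) x cols[4,6) = 4x2
Op 4 cut(2, 0): punch at orig (2,4); cuts so far [(2, 4)]; region rows[0,4) x cols[4,6) = 4x2
Unfold 1 (reflect across h@4): 2 holes -> [(2, 4), (5, 4)]
Unfold 2 (reflect across v@6): 4 holes -> [(2, 4), (2, 7), (5, 4), (5, 7)]
Unfold 3 (reflect across v@4): 8 holes -> [(2, 0), (2, 3), (2, 4), (2, 7), (5, 0), (5, 3), (5, 4), (5, 7)]

Answer: 8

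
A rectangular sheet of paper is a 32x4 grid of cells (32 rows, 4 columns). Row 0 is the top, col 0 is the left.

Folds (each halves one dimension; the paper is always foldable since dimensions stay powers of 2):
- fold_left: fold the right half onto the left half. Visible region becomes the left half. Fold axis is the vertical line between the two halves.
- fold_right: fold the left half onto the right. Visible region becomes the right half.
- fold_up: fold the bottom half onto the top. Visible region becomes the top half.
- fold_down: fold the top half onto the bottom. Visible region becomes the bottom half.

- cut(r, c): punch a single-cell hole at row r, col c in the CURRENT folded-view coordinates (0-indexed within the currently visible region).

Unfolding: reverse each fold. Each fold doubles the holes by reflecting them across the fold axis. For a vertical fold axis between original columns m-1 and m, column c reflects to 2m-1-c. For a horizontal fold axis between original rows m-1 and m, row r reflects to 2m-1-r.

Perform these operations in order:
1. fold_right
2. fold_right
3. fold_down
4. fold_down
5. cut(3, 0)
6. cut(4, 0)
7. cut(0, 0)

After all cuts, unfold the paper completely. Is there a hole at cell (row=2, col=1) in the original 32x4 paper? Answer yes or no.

Answer: no

Derivation:
Op 1 fold_right: fold axis v@2; visible region now rows[0,32) x cols[2,4) = 32x2
Op 2 fold_right: fold axis v@3; visible region now rows[0,32) x cols[3,4) = 32x1
Op 3 fold_down: fold axis h@16; visible region now rows[16,32) x cols[3,4) = 16x1
Op 4 fold_down: fold axis h@24; visible region now rows[24,32) x cols[3,4) = 8x1
Op 5 cut(3, 0): punch at orig (27,3); cuts so far [(27, 3)]; region rows[24,32) x cols[3,4) = 8x1
Op 6 cut(4, 0): punch at orig (28,3); cuts so far [(27, 3), (28, 3)]; region rows[24,32) x cols[3,4) = 8x1
Op 7 cut(0, 0): punch at orig (24,3); cuts so far [(24, 3), (27, 3), (28, 3)]; region rows[24,32) x cols[3,4) = 8x1
Unfold 1 (reflect across h@24): 6 holes -> [(19, 3), (20, 3), (23, 3), (24, 3), (27, 3), (28, 3)]
Unfold 2 (reflect across h@16): 12 holes -> [(3, 3), (4, 3), (7, 3), (8, 3), (11, 3), (12, 3), (19, 3), (20, 3), (23, 3), (24, 3), (27, 3), (28, 3)]
Unfold 3 (reflect across v@3): 24 holes -> [(3, 2), (3, 3), (4, 2), (4, 3), (7, 2), (7, 3), (8, 2), (8, 3), (11, 2), (11, 3), (12, 2), (12, 3), (19, 2), (19, 3), (20, 2), (20, 3), (23, 2), (23, 3), (24, 2), (24, 3), (27, 2), (27, 3), (28, 2), (28, 3)]
Unfold 4 (reflect across v@2): 48 holes -> [(3, 0), (3, 1), (3, 2), (3, 3), (4, 0), (4, 1), (4, 2), (4, 3), (7, 0), (7, 1), (7, 2), (7, 3), (8, 0), (8, 1), (8, 2), (8, 3), (11, 0), (11, 1), (11, 2), (11, 3), (12, 0), (12, 1), (12, 2), (12, 3), (19, 0), (19, 1), (19, 2), (19, 3), (20, 0), (20, 1), (20, 2), (20, 3), (23, 0), (23, 1), (23, 2), (23, 3), (24, 0), (24, 1), (24, 2), (24, 3), (27, 0), (27, 1), (27, 2), (27, 3), (28, 0), (28, 1), (28, 2), (28, 3)]
Holes: [(3, 0), (3, 1), (3, 2), (3, 3), (4, 0), (4, 1), (4, 2), (4, 3), (7, 0), (7, 1), (7, 2), (7, 3), (8, 0), (8, 1), (8, 2), (8, 3), (11, 0), (11, 1), (11, 2), (11, 3), (12, 0), (12, 1), (12, 2), (12, 3), (19, 0), (19, 1), (19, 2), (19, 3), (20, 0), (20, 1), (20, 2), (20, 3), (23, 0), (23, 1), (23, 2), (23, 3), (24, 0), (24, 1), (24, 2), (24, 3), (27, 0), (27, 1), (27, 2), (27, 3), (28, 0), (28, 1), (28, 2), (28, 3)]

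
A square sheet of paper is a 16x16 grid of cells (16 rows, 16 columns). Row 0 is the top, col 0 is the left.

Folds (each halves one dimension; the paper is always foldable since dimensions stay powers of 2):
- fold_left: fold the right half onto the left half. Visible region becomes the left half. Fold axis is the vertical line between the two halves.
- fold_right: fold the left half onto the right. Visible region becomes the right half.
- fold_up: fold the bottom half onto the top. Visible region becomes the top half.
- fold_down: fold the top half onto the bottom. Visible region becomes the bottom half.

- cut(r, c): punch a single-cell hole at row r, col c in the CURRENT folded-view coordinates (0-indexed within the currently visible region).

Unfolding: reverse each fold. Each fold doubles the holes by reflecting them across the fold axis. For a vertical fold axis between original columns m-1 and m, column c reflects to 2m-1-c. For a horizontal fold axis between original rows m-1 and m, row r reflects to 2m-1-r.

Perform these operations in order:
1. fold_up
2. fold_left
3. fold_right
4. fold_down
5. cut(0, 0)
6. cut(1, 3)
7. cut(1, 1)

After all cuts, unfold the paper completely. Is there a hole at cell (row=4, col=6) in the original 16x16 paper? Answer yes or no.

Answer: no

Derivation:
Op 1 fold_up: fold axis h@8; visible region now rows[0,8) x cols[0,16) = 8x16
Op 2 fold_left: fold axis v@8; visible region now rows[0,8) x cols[0,8) = 8x8
Op 3 fold_right: fold axis v@4; visible region now rows[0,8) x cols[4,8) = 8x4
Op 4 fold_down: fold axis h@4; visible region now rows[4,8) x cols[4,8) = 4x4
Op 5 cut(0, 0): punch at orig (4,4); cuts so far [(4, 4)]; region rows[4,8) x cols[4,8) = 4x4
Op 6 cut(1, 3): punch at orig (5,7); cuts so far [(4, 4), (5, 7)]; region rows[4,8) x cols[4,8) = 4x4
Op 7 cut(1, 1): punch at orig (5,5); cuts so far [(4, 4), (5, 5), (5, 7)]; region rows[4,8) x cols[4,8) = 4x4
Unfold 1 (reflect across h@4): 6 holes -> [(2, 5), (2, 7), (3, 4), (4, 4), (5, 5), (5, 7)]
Unfold 2 (reflect across v@4): 12 holes -> [(2, 0), (2, 2), (2, 5), (2, 7), (3, 3), (3, 4), (4, 3), (4, 4), (5, 0), (5, 2), (5, 5), (5, 7)]
Unfold 3 (reflect across v@8): 24 holes -> [(2, 0), (2, 2), (2, 5), (2, 7), (2, 8), (2, 10), (2, 13), (2, 15), (3, 3), (3, 4), (3, 11), (3, 12), (4, 3), (4, 4), (4, 11), (4, 12), (5, 0), (5, 2), (5, 5), (5, 7), (5, 8), (5, 10), (5, 13), (5, 15)]
Unfold 4 (reflect across h@8): 48 holes -> [(2, 0), (2, 2), (2, 5), (2, 7), (2, 8), (2, 10), (2, 13), (2, 15), (3, 3), (3, 4), (3, 11), (3, 12), (4, 3), (4, 4), (4, 11), (4, 12), (5, 0), (5, 2), (5, 5), (5, 7), (5, 8), (5, 10), (5, 13), (5, 15), (10, 0), (10, 2), (10, 5), (10, 7), (10, 8), (10, 10), (10, 13), (10, 15), (11, 3), (11, 4), (11, 11), (11, 12), (12, 3), (12, 4), (12, 11), (12, 12), (13, 0), (13, 2), (13, 5), (13, 7), (13, 8), (13, 10), (13, 13), (13, 15)]
Holes: [(2, 0), (2, 2), (2, 5), (2, 7), (2, 8), (2, 10), (2, 13), (2, 15), (3, 3), (3, 4), (3, 11), (3, 12), (4, 3), (4, 4), (4, 11), (4, 12), (5, 0), (5, 2), (5, 5), (5, 7), (5, 8), (5, 10), (5, 13), (5, 15), (10, 0), (10, 2), (10, 5), (10, 7), (10, 8), (10, 10), (10, 13), (10, 15), (11, 3), (11, 4), (11, 11), (11, 12), (12, 3), (12, 4), (12, 11), (12, 12), (13, 0), (13, 2), (13, 5), (13, 7), (13, 8), (13, 10), (13, 13), (13, 15)]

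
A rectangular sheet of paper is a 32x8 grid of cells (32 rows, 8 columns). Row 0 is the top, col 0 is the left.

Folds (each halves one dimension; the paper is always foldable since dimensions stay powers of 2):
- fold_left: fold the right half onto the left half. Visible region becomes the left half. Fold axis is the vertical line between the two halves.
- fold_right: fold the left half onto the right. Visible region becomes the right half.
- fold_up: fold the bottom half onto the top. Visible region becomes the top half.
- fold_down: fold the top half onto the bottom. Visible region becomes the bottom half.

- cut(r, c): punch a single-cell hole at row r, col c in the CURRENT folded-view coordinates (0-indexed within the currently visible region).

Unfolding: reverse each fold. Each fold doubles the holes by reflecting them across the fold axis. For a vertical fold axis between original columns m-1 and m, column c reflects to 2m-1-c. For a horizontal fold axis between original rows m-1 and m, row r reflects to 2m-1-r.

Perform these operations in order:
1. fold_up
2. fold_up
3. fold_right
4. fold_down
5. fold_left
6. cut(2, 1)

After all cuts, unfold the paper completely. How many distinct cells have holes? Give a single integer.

Op 1 fold_up: fold axis h@16; visible region now rows[0,16) x cols[0,8) = 16x8
Op 2 fold_up: fold axis h@8; visible region now rows[0,8) x cols[0,8) = 8x8
Op 3 fold_right: fold axis v@4; visible region now rows[0,8) x cols[4,8) = 8x4
Op 4 fold_down: fold axis h@4; visible region now rows[4,8) x cols[4,8) = 4x4
Op 5 fold_left: fold axis v@6; visible region now rows[4,8) x cols[4,6) = 4x2
Op 6 cut(2, 1): punch at orig (6,5); cuts so far [(6, 5)]; region rows[4,8) x cols[4,6) = 4x2
Unfold 1 (reflect across v@6): 2 holes -> [(6, 5), (6, 6)]
Unfold 2 (reflect across h@4): 4 holes -> [(1, 5), (1, 6), (6, 5), (6, 6)]
Unfold 3 (reflect across v@4): 8 holes -> [(1, 1), (1, 2), (1, 5), (1, 6), (6, 1), (6, 2), (6, 5), (6, 6)]
Unfold 4 (reflect across h@8): 16 holes -> [(1, 1), (1, 2), (1, 5), (1, 6), (6, 1), (6, 2), (6, 5), (6, 6), (9, 1), (9, 2), (9, 5), (9, 6), (14, 1), (14, 2), (14, 5), (14, 6)]
Unfold 5 (reflect across h@16): 32 holes -> [(1, 1), (1, 2), (1, 5), (1, 6), (6, 1), (6, 2), (6, 5), (6, 6), (9, 1), (9, 2), (9, 5), (9, 6), (14, 1), (14, 2), (14, 5), (14, 6), (17, 1), (17, 2), (17, 5), (17, 6), (22, 1), (22, 2), (22, 5), (22, 6), (25, 1), (25, 2), (25, 5), (25, 6), (30, 1), (30, 2), (30, 5), (30, 6)]

Answer: 32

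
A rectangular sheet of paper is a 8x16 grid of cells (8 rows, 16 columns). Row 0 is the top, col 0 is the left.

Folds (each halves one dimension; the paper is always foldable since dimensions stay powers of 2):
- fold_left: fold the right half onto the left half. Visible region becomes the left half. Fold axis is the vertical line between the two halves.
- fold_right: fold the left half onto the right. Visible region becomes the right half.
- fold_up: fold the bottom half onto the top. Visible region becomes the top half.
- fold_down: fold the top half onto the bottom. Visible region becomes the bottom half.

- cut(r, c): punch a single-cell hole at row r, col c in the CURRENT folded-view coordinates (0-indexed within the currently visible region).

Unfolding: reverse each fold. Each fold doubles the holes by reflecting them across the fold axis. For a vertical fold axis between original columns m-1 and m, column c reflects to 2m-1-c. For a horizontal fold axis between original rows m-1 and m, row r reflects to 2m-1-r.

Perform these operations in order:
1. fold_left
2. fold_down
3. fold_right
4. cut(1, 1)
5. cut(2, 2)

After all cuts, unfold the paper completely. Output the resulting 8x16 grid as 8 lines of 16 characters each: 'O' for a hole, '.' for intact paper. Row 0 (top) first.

Op 1 fold_left: fold axis v@8; visible region now rows[0,8) x cols[0,8) = 8x8
Op 2 fold_down: fold axis h@4; visible region now rows[4,8) x cols[0,8) = 4x8
Op 3 fold_right: fold axis v@4; visible region now rows[4,8) x cols[4,8) = 4x4
Op 4 cut(1, 1): punch at orig (5,5); cuts so far [(5, 5)]; region rows[4,8) x cols[4,8) = 4x4
Op 5 cut(2, 2): punch at orig (6,6); cuts so far [(5, 5), (6, 6)]; region rows[4,8) x cols[4,8) = 4x4
Unfold 1 (reflect across v@4): 4 holes -> [(5, 2), (5, 5), (6, 1), (6, 6)]
Unfold 2 (reflect across h@4): 8 holes -> [(1, 1), (1, 6), (2, 2), (2, 5), (5, 2), (5, 5), (6, 1), (6, 6)]
Unfold 3 (reflect across v@8): 16 holes -> [(1, 1), (1, 6), (1, 9), (1, 14), (2, 2), (2, 5), (2, 10), (2, 13), (5, 2), (5, 5), (5, 10), (5, 13), (6, 1), (6, 6), (6, 9), (6, 14)]

Answer: ................
.O....O..O....O.
..O..O....O..O..
................
................
..O..O....O..O..
.O....O..O....O.
................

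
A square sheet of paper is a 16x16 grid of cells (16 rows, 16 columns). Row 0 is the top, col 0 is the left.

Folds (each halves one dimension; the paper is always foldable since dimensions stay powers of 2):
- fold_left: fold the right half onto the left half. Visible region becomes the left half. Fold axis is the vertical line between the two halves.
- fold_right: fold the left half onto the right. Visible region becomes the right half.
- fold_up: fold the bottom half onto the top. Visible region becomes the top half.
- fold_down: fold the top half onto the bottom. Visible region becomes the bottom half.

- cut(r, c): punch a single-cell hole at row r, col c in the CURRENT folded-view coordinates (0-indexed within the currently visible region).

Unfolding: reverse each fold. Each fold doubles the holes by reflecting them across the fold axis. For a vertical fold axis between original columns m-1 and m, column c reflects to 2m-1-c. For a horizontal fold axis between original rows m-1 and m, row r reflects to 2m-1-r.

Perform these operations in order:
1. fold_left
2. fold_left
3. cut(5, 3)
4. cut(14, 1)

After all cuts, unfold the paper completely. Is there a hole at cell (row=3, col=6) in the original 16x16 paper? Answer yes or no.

Op 1 fold_left: fold axis v@8; visible region now rows[0,16) x cols[0,8) = 16x8
Op 2 fold_left: fold axis v@4; visible region now rows[0,16) x cols[0,4) = 16x4
Op 3 cut(5, 3): punch at orig (5,3); cuts so far [(5, 3)]; region rows[0,16) x cols[0,4) = 16x4
Op 4 cut(14, 1): punch at orig (14,1); cuts so far [(5, 3), (14, 1)]; region rows[0,16) x cols[0,4) = 16x4
Unfold 1 (reflect across v@4): 4 holes -> [(5, 3), (5, 4), (14, 1), (14, 6)]
Unfold 2 (reflect across v@8): 8 holes -> [(5, 3), (5, 4), (5, 11), (5, 12), (14, 1), (14, 6), (14, 9), (14, 14)]
Holes: [(5, 3), (5, 4), (5, 11), (5, 12), (14, 1), (14, 6), (14, 9), (14, 14)]

Answer: no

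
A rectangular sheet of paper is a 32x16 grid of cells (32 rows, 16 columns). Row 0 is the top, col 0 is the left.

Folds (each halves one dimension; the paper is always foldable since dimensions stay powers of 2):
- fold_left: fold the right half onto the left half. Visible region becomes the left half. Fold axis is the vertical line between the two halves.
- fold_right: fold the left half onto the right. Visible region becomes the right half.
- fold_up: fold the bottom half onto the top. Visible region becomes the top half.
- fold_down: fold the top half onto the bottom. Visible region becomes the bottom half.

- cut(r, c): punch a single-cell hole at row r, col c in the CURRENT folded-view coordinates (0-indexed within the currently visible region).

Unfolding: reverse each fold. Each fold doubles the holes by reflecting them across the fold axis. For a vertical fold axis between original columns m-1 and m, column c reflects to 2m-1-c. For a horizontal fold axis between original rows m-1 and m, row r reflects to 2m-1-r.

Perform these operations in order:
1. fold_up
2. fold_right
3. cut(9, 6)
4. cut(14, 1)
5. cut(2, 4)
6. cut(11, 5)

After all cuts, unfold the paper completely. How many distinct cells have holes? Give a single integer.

Op 1 fold_up: fold axis h@16; visible region now rows[0,16) x cols[0,16) = 16x16
Op 2 fold_right: fold axis v@8; visible region now rows[0,16) x cols[8,16) = 16x8
Op 3 cut(9, 6): punch at orig (9,14); cuts so far [(9, 14)]; region rows[0,16) x cols[8,16) = 16x8
Op 4 cut(14, 1): punch at orig (14,9); cuts so far [(9, 14), (14, 9)]; region rows[0,16) x cols[8,16) = 16x8
Op 5 cut(2, 4): punch at orig (2,12); cuts so far [(2, 12), (9, 14), (14, 9)]; region rows[0,16) x cols[8,16) = 16x8
Op 6 cut(11, 5): punch at orig (11,13); cuts so far [(2, 12), (9, 14), (11, 13), (14, 9)]; region rows[0,16) x cols[8,16) = 16x8
Unfold 1 (reflect across v@8): 8 holes -> [(2, 3), (2, 12), (9, 1), (9, 14), (11, 2), (11, 13), (14, 6), (14, 9)]
Unfold 2 (reflect across h@16): 16 holes -> [(2, 3), (2, 12), (9, 1), (9, 14), (11, 2), (11, 13), (14, 6), (14, 9), (17, 6), (17, 9), (20, 2), (20, 13), (22, 1), (22, 14), (29, 3), (29, 12)]

Answer: 16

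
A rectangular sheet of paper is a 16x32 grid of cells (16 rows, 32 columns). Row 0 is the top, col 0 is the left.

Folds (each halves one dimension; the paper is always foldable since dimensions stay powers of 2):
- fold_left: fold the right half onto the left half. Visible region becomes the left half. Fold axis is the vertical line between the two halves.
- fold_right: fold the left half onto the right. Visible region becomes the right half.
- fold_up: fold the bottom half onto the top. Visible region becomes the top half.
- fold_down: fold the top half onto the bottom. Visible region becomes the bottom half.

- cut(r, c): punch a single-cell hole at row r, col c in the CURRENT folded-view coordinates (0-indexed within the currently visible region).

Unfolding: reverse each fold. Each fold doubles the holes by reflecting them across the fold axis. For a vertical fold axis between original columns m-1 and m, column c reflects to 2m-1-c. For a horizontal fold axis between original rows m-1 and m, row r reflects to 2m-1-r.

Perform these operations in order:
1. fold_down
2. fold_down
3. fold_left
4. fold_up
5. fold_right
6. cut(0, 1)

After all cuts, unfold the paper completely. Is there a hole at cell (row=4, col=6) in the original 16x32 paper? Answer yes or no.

Op 1 fold_down: fold axis h@8; visible region now rows[8,16) x cols[0,32) = 8x32
Op 2 fold_down: fold axis h@12; visible region now rows[12,16) x cols[0,32) = 4x32
Op 3 fold_left: fold axis v@16; visible region now rows[12,16) x cols[0,16) = 4x16
Op 4 fold_up: fold axis h@14; visible region now rows[12,14) x cols[0,16) = 2x16
Op 5 fold_right: fold axis v@8; visible region now rows[12,14) x cols[8,16) = 2x8
Op 6 cut(0, 1): punch at orig (12,9); cuts so far [(12, 9)]; region rows[12,14) x cols[8,16) = 2x8
Unfold 1 (reflect across v@8): 2 holes -> [(12, 6), (12, 9)]
Unfold 2 (reflect across h@14): 4 holes -> [(12, 6), (12, 9), (15, 6), (15, 9)]
Unfold 3 (reflect across v@16): 8 holes -> [(12, 6), (12, 9), (12, 22), (12, 25), (15, 6), (15, 9), (15, 22), (15, 25)]
Unfold 4 (reflect across h@12): 16 holes -> [(8, 6), (8, 9), (8, 22), (8, 25), (11, 6), (11, 9), (11, 22), (11, 25), (12, 6), (12, 9), (12, 22), (12, 25), (15, 6), (15, 9), (15, 22), (15, 25)]
Unfold 5 (reflect across h@8): 32 holes -> [(0, 6), (0, 9), (0, 22), (0, 25), (3, 6), (3, 9), (3, 22), (3, 25), (4, 6), (4, 9), (4, 22), (4, 25), (7, 6), (7, 9), (7, 22), (7, 25), (8, 6), (8, 9), (8, 22), (8, 25), (11, 6), (11, 9), (11, 22), (11, 25), (12, 6), (12, 9), (12, 22), (12, 25), (15, 6), (15, 9), (15, 22), (15, 25)]
Holes: [(0, 6), (0, 9), (0, 22), (0, 25), (3, 6), (3, 9), (3, 22), (3, 25), (4, 6), (4, 9), (4, 22), (4, 25), (7, 6), (7, 9), (7, 22), (7, 25), (8, 6), (8, 9), (8, 22), (8, 25), (11, 6), (11, 9), (11, 22), (11, 25), (12, 6), (12, 9), (12, 22), (12, 25), (15, 6), (15, 9), (15, 22), (15, 25)]

Answer: yes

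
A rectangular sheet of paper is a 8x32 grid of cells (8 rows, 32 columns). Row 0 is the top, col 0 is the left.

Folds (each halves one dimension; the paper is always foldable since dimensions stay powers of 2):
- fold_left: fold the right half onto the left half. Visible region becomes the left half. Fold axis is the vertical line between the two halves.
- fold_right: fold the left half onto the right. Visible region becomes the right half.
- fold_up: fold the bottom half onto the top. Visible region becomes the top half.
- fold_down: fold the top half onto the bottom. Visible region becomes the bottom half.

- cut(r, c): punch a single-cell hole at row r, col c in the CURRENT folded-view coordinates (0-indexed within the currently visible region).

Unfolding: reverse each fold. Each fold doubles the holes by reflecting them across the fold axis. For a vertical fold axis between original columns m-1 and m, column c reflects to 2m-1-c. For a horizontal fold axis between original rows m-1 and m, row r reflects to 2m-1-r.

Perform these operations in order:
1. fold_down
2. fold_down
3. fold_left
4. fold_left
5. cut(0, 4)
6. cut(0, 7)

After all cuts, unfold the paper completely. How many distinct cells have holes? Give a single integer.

Op 1 fold_down: fold axis h@4; visible region now rows[4,8) x cols[0,32) = 4x32
Op 2 fold_down: fold axis h@6; visible region now rows[6,8) x cols[0,32) = 2x32
Op 3 fold_left: fold axis v@16; visible region now rows[6,8) x cols[0,16) = 2x16
Op 4 fold_left: fold axis v@8; visible region now rows[6,8) x cols[0,8) = 2x8
Op 5 cut(0, 4): punch at orig (6,4); cuts so far [(6, 4)]; region rows[6,8) x cols[0,8) = 2x8
Op 6 cut(0, 7): punch at orig (6,7); cuts so far [(6, 4), (6, 7)]; region rows[6,8) x cols[0,8) = 2x8
Unfold 1 (reflect across v@8): 4 holes -> [(6, 4), (6, 7), (6, 8), (6, 11)]
Unfold 2 (reflect across v@16): 8 holes -> [(6, 4), (6, 7), (6, 8), (6, 11), (6, 20), (6, 23), (6, 24), (6, 27)]
Unfold 3 (reflect across h@6): 16 holes -> [(5, 4), (5, 7), (5, 8), (5, 11), (5, 20), (5, 23), (5, 24), (5, 27), (6, 4), (6, 7), (6, 8), (6, 11), (6, 20), (6, 23), (6, 24), (6, 27)]
Unfold 4 (reflect across h@4): 32 holes -> [(1, 4), (1, 7), (1, 8), (1, 11), (1, 20), (1, 23), (1, 24), (1, 27), (2, 4), (2, 7), (2, 8), (2, 11), (2, 20), (2, 23), (2, 24), (2, 27), (5, 4), (5, 7), (5, 8), (5, 11), (5, 20), (5, 23), (5, 24), (5, 27), (6, 4), (6, 7), (6, 8), (6, 11), (6, 20), (6, 23), (6, 24), (6, 27)]

Answer: 32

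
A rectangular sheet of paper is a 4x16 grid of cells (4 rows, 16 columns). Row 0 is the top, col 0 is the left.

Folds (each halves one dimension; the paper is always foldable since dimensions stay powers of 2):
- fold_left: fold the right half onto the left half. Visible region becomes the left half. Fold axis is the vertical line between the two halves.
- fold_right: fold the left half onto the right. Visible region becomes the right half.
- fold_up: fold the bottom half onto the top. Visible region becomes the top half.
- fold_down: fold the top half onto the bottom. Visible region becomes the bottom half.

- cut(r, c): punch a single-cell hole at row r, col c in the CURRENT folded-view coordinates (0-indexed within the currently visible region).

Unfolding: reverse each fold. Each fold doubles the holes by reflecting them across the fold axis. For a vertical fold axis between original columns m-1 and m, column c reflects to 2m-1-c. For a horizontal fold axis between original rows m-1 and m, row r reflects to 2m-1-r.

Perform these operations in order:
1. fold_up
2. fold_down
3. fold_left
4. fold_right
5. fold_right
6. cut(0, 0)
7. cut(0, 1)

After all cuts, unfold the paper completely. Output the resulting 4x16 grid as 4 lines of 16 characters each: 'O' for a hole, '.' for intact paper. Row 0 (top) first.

Op 1 fold_up: fold axis h@2; visible region now rows[0,2) x cols[0,16) = 2x16
Op 2 fold_down: fold axis h@1; visible region now rows[1,2) x cols[0,16) = 1x16
Op 3 fold_left: fold axis v@8; visible region now rows[1,2) x cols[0,8) = 1x8
Op 4 fold_right: fold axis v@4; visible region now rows[1,2) x cols[4,8) = 1x4
Op 5 fold_right: fold axis v@6; visible region now rows[1,2) x cols[6,8) = 1x2
Op 6 cut(0, 0): punch at orig (1,6); cuts so far [(1, 6)]; region rows[1,2) x cols[6,8) = 1x2
Op 7 cut(0, 1): punch at orig (1,7); cuts so far [(1, 6), (1, 7)]; region rows[1,2) x cols[6,8) = 1x2
Unfold 1 (reflect across v@6): 4 holes -> [(1, 4), (1, 5), (1, 6), (1, 7)]
Unfold 2 (reflect across v@4): 8 holes -> [(1, 0), (1, 1), (1, 2), (1, 3), (1, 4), (1, 5), (1, 6), (1, 7)]
Unfold 3 (reflect across v@8): 16 holes -> [(1, 0), (1, 1), (1, 2), (1, 3), (1, 4), (1, 5), (1, 6), (1, 7), (1, 8), (1, 9), (1, 10), (1, 11), (1, 12), (1, 13), (1, 14), (1, 15)]
Unfold 4 (reflect across h@1): 32 holes -> [(0, 0), (0, 1), (0, 2), (0, 3), (0, 4), (0, 5), (0, 6), (0, 7), (0, 8), (0, 9), (0, 10), (0, 11), (0, 12), (0, 13), (0, 14), (0, 15), (1, 0), (1, 1), (1, 2), (1, 3), (1, 4), (1, 5), (1, 6), (1, 7), (1, 8), (1, 9), (1, 10), (1, 11), (1, 12), (1, 13), (1, 14), (1, 15)]
Unfold 5 (reflect across h@2): 64 holes -> [(0, 0), (0, 1), (0, 2), (0, 3), (0, 4), (0, 5), (0, 6), (0, 7), (0, 8), (0, 9), (0, 10), (0, 11), (0, 12), (0, 13), (0, 14), (0, 15), (1, 0), (1, 1), (1, 2), (1, 3), (1, 4), (1, 5), (1, 6), (1, 7), (1, 8), (1, 9), (1, 10), (1, 11), (1, 12), (1, 13), (1, 14), (1, 15), (2, 0), (2, 1), (2, 2), (2, 3), (2, 4), (2, 5), (2, 6), (2, 7), (2, 8), (2, 9), (2, 10), (2, 11), (2, 12), (2, 13), (2, 14), (2, 15), (3, 0), (3, 1), (3, 2), (3, 3), (3, 4), (3, 5), (3, 6), (3, 7), (3, 8), (3, 9), (3, 10), (3, 11), (3, 12), (3, 13), (3, 14), (3, 15)]

Answer: OOOOOOOOOOOOOOOO
OOOOOOOOOOOOOOOO
OOOOOOOOOOOOOOOO
OOOOOOOOOOOOOOOO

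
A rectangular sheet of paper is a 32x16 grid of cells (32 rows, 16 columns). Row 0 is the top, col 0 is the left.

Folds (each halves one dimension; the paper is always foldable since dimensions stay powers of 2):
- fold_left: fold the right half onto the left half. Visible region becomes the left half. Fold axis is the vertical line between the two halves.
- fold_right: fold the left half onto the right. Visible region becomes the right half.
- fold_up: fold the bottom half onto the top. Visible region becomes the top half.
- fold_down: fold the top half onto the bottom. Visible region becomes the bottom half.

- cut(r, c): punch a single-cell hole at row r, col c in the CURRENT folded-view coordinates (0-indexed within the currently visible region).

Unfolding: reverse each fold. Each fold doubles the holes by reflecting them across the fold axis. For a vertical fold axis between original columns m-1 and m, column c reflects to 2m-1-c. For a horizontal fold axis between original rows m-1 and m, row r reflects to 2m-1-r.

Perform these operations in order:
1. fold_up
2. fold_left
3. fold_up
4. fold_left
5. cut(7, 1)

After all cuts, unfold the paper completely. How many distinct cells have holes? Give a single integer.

Op 1 fold_up: fold axis h@16; visible region now rows[0,16) x cols[0,16) = 16x16
Op 2 fold_left: fold axis v@8; visible region now rows[0,16) x cols[0,8) = 16x8
Op 3 fold_up: fold axis h@8; visible region now rows[0,8) x cols[0,8) = 8x8
Op 4 fold_left: fold axis v@4; visible region now rows[0,8) x cols[0,4) = 8x4
Op 5 cut(7, 1): punch at orig (7,1); cuts so far [(7, 1)]; region rows[0,8) x cols[0,4) = 8x4
Unfold 1 (reflect across v@4): 2 holes -> [(7, 1), (7, 6)]
Unfold 2 (reflect across h@8): 4 holes -> [(7, 1), (7, 6), (8, 1), (8, 6)]
Unfold 3 (reflect across v@8): 8 holes -> [(7, 1), (7, 6), (7, 9), (7, 14), (8, 1), (8, 6), (8, 9), (8, 14)]
Unfold 4 (reflect across h@16): 16 holes -> [(7, 1), (7, 6), (7, 9), (7, 14), (8, 1), (8, 6), (8, 9), (8, 14), (23, 1), (23, 6), (23, 9), (23, 14), (24, 1), (24, 6), (24, 9), (24, 14)]

Answer: 16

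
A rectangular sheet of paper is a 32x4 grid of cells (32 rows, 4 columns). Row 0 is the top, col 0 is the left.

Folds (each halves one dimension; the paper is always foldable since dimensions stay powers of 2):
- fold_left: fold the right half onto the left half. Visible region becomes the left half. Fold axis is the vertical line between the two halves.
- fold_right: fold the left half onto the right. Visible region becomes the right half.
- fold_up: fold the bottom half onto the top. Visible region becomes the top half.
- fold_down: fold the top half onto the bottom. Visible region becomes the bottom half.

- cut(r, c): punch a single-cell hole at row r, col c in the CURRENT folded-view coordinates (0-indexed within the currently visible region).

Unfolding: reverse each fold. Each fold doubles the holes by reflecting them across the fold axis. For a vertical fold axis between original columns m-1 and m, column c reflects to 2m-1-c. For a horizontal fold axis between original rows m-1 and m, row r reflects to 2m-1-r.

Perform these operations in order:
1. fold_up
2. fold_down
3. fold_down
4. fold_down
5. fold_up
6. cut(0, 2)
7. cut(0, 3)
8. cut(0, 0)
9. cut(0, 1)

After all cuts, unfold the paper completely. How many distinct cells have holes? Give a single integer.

Answer: 128

Derivation:
Op 1 fold_up: fold axis h@16; visible region now rows[0,16) x cols[0,4) = 16x4
Op 2 fold_down: fold axis h@8; visible region now rows[8,16) x cols[0,4) = 8x4
Op 3 fold_down: fold axis h@12; visible region now rows[12,16) x cols[0,4) = 4x4
Op 4 fold_down: fold axis h@14; visible region now rows[14,16) x cols[0,4) = 2x4
Op 5 fold_up: fold axis h@15; visible region now rows[14,15) x cols[0,4) = 1x4
Op 6 cut(0, 2): punch at orig (14,2); cuts so far [(14, 2)]; region rows[14,15) x cols[0,4) = 1x4
Op 7 cut(0, 3): punch at orig (14,3); cuts so far [(14, 2), (14, 3)]; region rows[14,15) x cols[0,4) = 1x4
Op 8 cut(0, 0): punch at orig (14,0); cuts so far [(14, 0), (14, 2), (14, 3)]; region rows[14,15) x cols[0,4) = 1x4
Op 9 cut(0, 1): punch at orig (14,1); cuts so far [(14, 0), (14, 1), (14, 2), (14, 3)]; region rows[14,15) x cols[0,4) = 1x4
Unfold 1 (reflect across h@15): 8 holes -> [(14, 0), (14, 1), (14, 2), (14, 3), (15, 0), (15, 1), (15, 2), (15, 3)]
Unfold 2 (reflect across h@14): 16 holes -> [(12, 0), (12, 1), (12, 2), (12, 3), (13, 0), (13, 1), (13, 2), (13, 3), (14, 0), (14, 1), (14, 2), (14, 3), (15, 0), (15, 1), (15, 2), (15, 3)]
Unfold 3 (reflect across h@12): 32 holes -> [(8, 0), (8, 1), (8, 2), (8, 3), (9, 0), (9, 1), (9, 2), (9, 3), (10, 0), (10, 1), (10, 2), (10, 3), (11, 0), (11, 1), (11, 2), (11, 3), (12, 0), (12, 1), (12, 2), (12, 3), (13, 0), (13, 1), (13, 2), (13, 3), (14, 0), (14, 1), (14, 2), (14, 3), (15, 0), (15, 1), (15, 2), (15, 3)]
Unfold 4 (reflect across h@8): 64 holes -> [(0, 0), (0, 1), (0, 2), (0, 3), (1, 0), (1, 1), (1, 2), (1, 3), (2, 0), (2, 1), (2, 2), (2, 3), (3, 0), (3, 1), (3, 2), (3, 3), (4, 0), (4, 1), (4, 2), (4, 3), (5, 0), (5, 1), (5, 2), (5, 3), (6, 0), (6, 1), (6, 2), (6, 3), (7, 0), (7, 1), (7, 2), (7, 3), (8, 0), (8, 1), (8, 2), (8, 3), (9, 0), (9, 1), (9, 2), (9, 3), (10, 0), (10, 1), (10, 2), (10, 3), (11, 0), (11, 1), (11, 2), (11, 3), (12, 0), (12, 1), (12, 2), (12, 3), (13, 0), (13, 1), (13, 2), (13, 3), (14, 0), (14, 1), (14, 2), (14, 3), (15, 0), (15, 1), (15, 2), (15, 3)]
Unfold 5 (reflect across h@16): 128 holes -> [(0, 0), (0, 1), (0, 2), (0, 3), (1, 0), (1, 1), (1, 2), (1, 3), (2, 0), (2, 1), (2, 2), (2, 3), (3, 0), (3, 1), (3, 2), (3, 3), (4, 0), (4, 1), (4, 2), (4, 3), (5, 0), (5, 1), (5, 2), (5, 3), (6, 0), (6, 1), (6, 2), (6, 3), (7, 0), (7, 1), (7, 2), (7, 3), (8, 0), (8, 1), (8, 2), (8, 3), (9, 0), (9, 1), (9, 2), (9, 3), (10, 0), (10, 1), (10, 2), (10, 3), (11, 0), (11, 1), (11, 2), (11, 3), (12, 0), (12, 1), (12, 2), (12, 3), (13, 0), (13, 1), (13, 2), (13, 3), (14, 0), (14, 1), (14, 2), (14, 3), (15, 0), (15, 1), (15, 2), (15, 3), (16, 0), (16, 1), (16, 2), (16, 3), (17, 0), (17, 1), (17, 2), (17, 3), (18, 0), (18, 1), (18, 2), (18, 3), (19, 0), (19, 1), (19, 2), (19, 3), (20, 0), (20, 1), (20, 2), (20, 3), (21, 0), (21, 1), (21, 2), (21, 3), (22, 0), (22, 1), (22, 2), (22, 3), (23, 0), (23, 1), (23, 2), (23, 3), (24, 0), (24, 1), (24, 2), (24, 3), (25, 0), (25, 1), (25, 2), (25, 3), (26, 0), (26, 1), (26, 2), (26, 3), (27, 0), (27, 1), (27, 2), (27, 3), (28, 0), (28, 1), (28, 2), (28, 3), (29, 0), (29, 1), (29, 2), (29, 3), (30, 0), (30, 1), (30, 2), (30, 3), (31, 0), (31, 1), (31, 2), (31, 3)]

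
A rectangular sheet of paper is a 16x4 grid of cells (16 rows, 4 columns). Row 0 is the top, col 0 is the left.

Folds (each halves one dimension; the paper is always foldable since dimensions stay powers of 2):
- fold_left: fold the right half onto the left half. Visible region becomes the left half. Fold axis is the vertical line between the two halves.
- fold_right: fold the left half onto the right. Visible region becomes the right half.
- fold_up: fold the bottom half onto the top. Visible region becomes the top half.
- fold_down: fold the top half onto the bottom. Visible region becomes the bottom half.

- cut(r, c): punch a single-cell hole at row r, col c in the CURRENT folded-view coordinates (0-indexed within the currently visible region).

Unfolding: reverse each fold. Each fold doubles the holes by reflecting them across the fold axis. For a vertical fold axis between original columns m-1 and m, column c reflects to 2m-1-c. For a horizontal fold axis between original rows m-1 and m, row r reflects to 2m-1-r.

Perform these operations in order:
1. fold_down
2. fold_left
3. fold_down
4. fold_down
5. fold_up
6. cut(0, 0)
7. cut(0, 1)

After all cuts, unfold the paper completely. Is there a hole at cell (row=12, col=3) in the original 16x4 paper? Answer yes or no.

Answer: yes

Derivation:
Op 1 fold_down: fold axis h@8; visible region now rows[8,16) x cols[0,4) = 8x4
Op 2 fold_left: fold axis v@2; visible region now rows[8,16) x cols[0,2) = 8x2
Op 3 fold_down: fold axis h@12; visible region now rows[12,16) x cols[0,2) = 4x2
Op 4 fold_down: fold axis h@14; visible region now rows[14,16) x cols[0,2) = 2x2
Op 5 fold_up: fold axis h@15; visible region now rows[14,15) x cols[0,2) = 1x2
Op 6 cut(0, 0): punch at orig (14,0); cuts so far [(14, 0)]; region rows[14,15) x cols[0,2) = 1x2
Op 7 cut(0, 1): punch at orig (14,1); cuts so far [(14, 0), (14, 1)]; region rows[14,15) x cols[0,2) = 1x2
Unfold 1 (reflect across h@15): 4 holes -> [(14, 0), (14, 1), (15, 0), (15, 1)]
Unfold 2 (reflect across h@14): 8 holes -> [(12, 0), (12, 1), (13, 0), (13, 1), (14, 0), (14, 1), (15, 0), (15, 1)]
Unfold 3 (reflect across h@12): 16 holes -> [(8, 0), (8, 1), (9, 0), (9, 1), (10, 0), (10, 1), (11, 0), (11, 1), (12, 0), (12, 1), (13, 0), (13, 1), (14, 0), (14, 1), (15, 0), (15, 1)]
Unfold 4 (reflect across v@2): 32 holes -> [(8, 0), (8, 1), (8, 2), (8, 3), (9, 0), (9, 1), (9, 2), (9, 3), (10, 0), (10, 1), (10, 2), (10, 3), (11, 0), (11, 1), (11, 2), (11, 3), (12, 0), (12, 1), (12, 2), (12, 3), (13, 0), (13, 1), (13, 2), (13, 3), (14, 0), (14, 1), (14, 2), (14, 3), (15, 0), (15, 1), (15, 2), (15, 3)]
Unfold 5 (reflect across h@8): 64 holes -> [(0, 0), (0, 1), (0, 2), (0, 3), (1, 0), (1, 1), (1, 2), (1, 3), (2, 0), (2, 1), (2, 2), (2, 3), (3, 0), (3, 1), (3, 2), (3, 3), (4, 0), (4, 1), (4, 2), (4, 3), (5, 0), (5, 1), (5, 2), (5, 3), (6, 0), (6, 1), (6, 2), (6, 3), (7, 0), (7, 1), (7, 2), (7, 3), (8, 0), (8, 1), (8, 2), (8, 3), (9, 0), (9, 1), (9, 2), (9, 3), (10, 0), (10, 1), (10, 2), (10, 3), (11, 0), (11, 1), (11, 2), (11, 3), (12, 0), (12, 1), (12, 2), (12, 3), (13, 0), (13, 1), (13, 2), (13, 3), (14, 0), (14, 1), (14, 2), (14, 3), (15, 0), (15, 1), (15, 2), (15, 3)]
Holes: [(0, 0), (0, 1), (0, 2), (0, 3), (1, 0), (1, 1), (1, 2), (1, 3), (2, 0), (2, 1), (2, 2), (2, 3), (3, 0), (3, 1), (3, 2), (3, 3), (4, 0), (4, 1), (4, 2), (4, 3), (5, 0), (5, 1), (5, 2), (5, 3), (6, 0), (6, 1), (6, 2), (6, 3), (7, 0), (7, 1), (7, 2), (7, 3), (8, 0), (8, 1), (8, 2), (8, 3), (9, 0), (9, 1), (9, 2), (9, 3), (10, 0), (10, 1), (10, 2), (10, 3), (11, 0), (11, 1), (11, 2), (11, 3), (12, 0), (12, 1), (12, 2), (12, 3), (13, 0), (13, 1), (13, 2), (13, 3), (14, 0), (14, 1), (14, 2), (14, 3), (15, 0), (15, 1), (15, 2), (15, 3)]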